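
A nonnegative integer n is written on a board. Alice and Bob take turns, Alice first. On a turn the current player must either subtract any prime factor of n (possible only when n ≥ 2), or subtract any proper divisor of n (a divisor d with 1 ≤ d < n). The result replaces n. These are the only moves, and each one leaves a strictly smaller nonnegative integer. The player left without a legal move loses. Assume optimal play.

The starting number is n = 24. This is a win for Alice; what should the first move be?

Classify positions by backward induction: terminal positions (no move available) are L. From any other position, the mover wins iff some move reaches an L.
n=0: no move → L
n=1: no move → L
n=2: reaches L-position 0 → W
n=3: reaches L-position 0 → W
n=4: only reaches 2(W), 3(W), all W → L
n=5: reaches L-position 0 → W
n=6: reaches L-position 4 → W
n=7: reaches L-position 0 → W
n=8: reaches L-position 4 → W
n=9: only reaches 6(W), 8(W), all W → L
n=10: reaches L-position 9 → W
n=11: reaches L-position 0 → W
n=12: reaches L-position 9 → W
n=13: reaches L-position 0 → W
n=14: only reaches 7(W), 12(W), 13(W), all W → L
n=15: reaches L-position 14 → W
n=16: reaches L-position 14 → W
n=17: reaches L-position 0 → W
n=18: reaches L-position 9 → W
n=19: reaches L-position 0 → W
n=20: only reaches 10(W), 15(W), 16(W), 18(W), 19(W), all W → L
n=21: reaches L-position 14 → W
n=22: reaches L-position 20 → W
n=23: reaches L-position 0 → W
n=24: reaches L-position 20 → W
From 24, the L positions reachable in one move are: 20.

Move to 20.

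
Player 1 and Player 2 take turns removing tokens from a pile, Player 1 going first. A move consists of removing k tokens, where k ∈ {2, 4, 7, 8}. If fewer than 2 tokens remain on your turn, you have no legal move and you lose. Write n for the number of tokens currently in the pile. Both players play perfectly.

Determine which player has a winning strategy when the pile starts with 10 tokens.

Player 1 wins.

Build the W/L table. Terminal = L. A non-terminal position is W if it has a move to some L; otherwise it is L.
n=0: no move → L
n=1: no move → L
n=2: →0(L), so W
n=3: →1(L), so W
n=4: →0(L), so W
n=5: →1(L), so W
n=6: →4(W), 2(W) — all W, so L
n=7: →0(L), so W
n=8: →6(L), so W
n=9: →1(L), so W
n=10: →6(L), so W
From 10 Player 1 can remove 4, leaving 6, reaching an L position.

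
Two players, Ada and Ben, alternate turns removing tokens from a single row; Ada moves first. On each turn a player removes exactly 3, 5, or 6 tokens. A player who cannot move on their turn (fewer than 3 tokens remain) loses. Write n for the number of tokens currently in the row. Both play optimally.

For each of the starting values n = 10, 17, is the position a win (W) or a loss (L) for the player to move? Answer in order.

Use the standard recursion: the mover loses at a terminal position; elsewhere, the mover wins exactly when some move hands the opponent an L position.
n=0: no move → L
n=1: no move → L
n=2: no move → L
n=3: reaches L-position 0 → W
n=4: reaches L-position 1 → W
n=5: reaches L-position 2 → W
n=6: reaches L-position 1 → W
n=7: reaches L-position 2 → W
n=8: reaches L-position 2 → W
n=9: only reaches 6(W), 4(W), 3(W), all W → L
n=10: only reaches 7(W), 5(W), 4(W), all W → L
n=11: only reaches 8(W), 6(W), 5(W), all W → L
n=12: reaches L-position 9 → W
n=13: reaches L-position 10 → W
n=14: reaches L-position 11 → W
n=15: reaches L-position 10 → W
n=16: reaches L-position 11 → W
n=17: reaches L-position 11 → W

10: L, 17: W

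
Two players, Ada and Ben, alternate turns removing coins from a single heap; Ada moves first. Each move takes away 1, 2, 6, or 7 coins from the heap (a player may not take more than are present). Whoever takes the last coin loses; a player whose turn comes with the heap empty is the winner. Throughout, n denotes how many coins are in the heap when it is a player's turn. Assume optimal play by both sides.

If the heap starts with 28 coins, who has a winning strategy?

Ben wins.

Compute win/loss labels from the base case upward. A position with no move is W. Any other position is W if it can reach an L in one move, else L.
n=0: no move; the opponent has just taken the last coin and therefore loses → W
n=1: →0(W) only, which is W, so L
n=2: →1(L), so W
n=3: →1(L), so W
n=4: →3(W), 2(W) — all W, so L
n=5: →4(L), so W
n=6: →4(L), so W
n=7: →1(L), so W
n=8: →1(L), so W
n=9: →8(W), 7(W), 3(W), 2(W) — all W, so L
n=10: →9(L), so W
n=11: →9(L), so W
n=12: →11(W), 10(W), 6(W), 5(W) — all W, so L
n=13: →12(L), so W
n=14: →12(L), so W
n=15: →9(L), so W
n=16: →9(L), so W
n=17: →16(W), 15(W), 11(W), 10(W) — all W, so L
n=18: →17(L), so W
n=19: →17(L), so W
n=20: →19(W), 18(W), 14(W), 13(W) — all W, so L
n=21: →20(L), so W
n=22: →20(L), so W
n=23: →17(L), so W
n=24: →17(L), so W
n=25: →24(W), 23(W), 19(W), 18(W) — all W, so L
n=26: →25(L), so W
n=27: →25(L), so W
n=28: →27(W), 26(W), 22(W), 21(W) — all W, so L
Every move from 28 reaches a W position, so the mover loses.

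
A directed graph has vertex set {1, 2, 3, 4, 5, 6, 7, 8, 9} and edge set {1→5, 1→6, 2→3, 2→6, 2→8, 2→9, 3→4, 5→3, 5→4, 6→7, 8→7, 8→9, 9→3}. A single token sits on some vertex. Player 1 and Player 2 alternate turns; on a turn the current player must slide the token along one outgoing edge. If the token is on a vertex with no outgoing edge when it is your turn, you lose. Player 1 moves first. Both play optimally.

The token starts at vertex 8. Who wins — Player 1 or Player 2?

Player 1 wins.

Work bottom-up. With no move the player to move loses. Otherwise the position is W if at least one move leads to an L position for the opponent, and L if every move leads to a W.
Every edge goes from a vertex to one that appears earlier in the order 4, 7, 3, 9, 8, 6, 2, 5, 1, so processing vertices in that order labels each vertex after all of its successors.
4: no outgoing edge → L
7: no outgoing edge → L
3: W (go to 4, an L position)
9: L (sole option 3(W) is W)
8: W (go to 9, an L position)
6: W (go to 7, an L position)
2: W (go to 9, an L position)
5: W (go to 4, an L position)
1: L (options 5(W), 6(W) are all W)
The starting position 8 is W: Player 1 should move to 9, handing over an L position.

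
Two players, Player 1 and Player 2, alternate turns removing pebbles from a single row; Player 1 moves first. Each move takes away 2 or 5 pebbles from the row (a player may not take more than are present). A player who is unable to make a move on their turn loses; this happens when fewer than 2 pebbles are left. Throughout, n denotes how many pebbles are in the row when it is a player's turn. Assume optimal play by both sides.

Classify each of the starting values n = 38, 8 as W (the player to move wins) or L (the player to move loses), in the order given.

Compute win/loss labels from the base case upward. A position with no move is L. Any other position is W if it can reach an L in one move, else L.
n=0: no move → L
n=1: no move → L
n=2: W (go to 0, an L position)
n=3: W (go to 1, an L position)
n=4: L (sole option 2(W) is W)
n=5: W (go to 0, an L position)
n=6: W (go to 4, an L position)
n=7: L (options 5(W), 2(W) are all W)
n=8: L (options 6(W), 3(W) are all W)
n=9: W (go to 7, an L position)
n=10: W (go to 8, an L position)
n=11: L (options 9(W), 6(W) are all W)
n=12: W (go to 7, an L position)
n=13: W (go to 11, an L position)
n=14: L (options 12(W), 9(W) are all W)
n=15: L (options 13(W), 10(W) are all W)
n=16: W (go to 14, an L position)
n=17: W (go to 15, an L position)
n=18: L (options 16(W), 13(W) are all W)
n=19: W (go to 14, an L position)
n=20: W (go to 18, an L position)
n=21: L (options 19(W), 16(W) are all W)
n=22: L (options 20(W), 17(W) are all W)
n=23: W (go to 21, an L position)
n=24: W (go to 22, an L position)
n=25: L (options 23(W), 20(W) are all W)
n=26: W (go to 21, an L position)
n=27: W (go to 25, an L position)
n=28: L (options 26(W), 23(W) are all W)
n=29: L (options 27(W), 24(W) are all W)
n=30: W (go to 28, an L position)
n=31: W (go to 29, an L position)
n=32: L (options 30(W), 27(W) are all W)
n=33: W (go to 28, an L position)
n=34: W (go to 32, an L position)
n=35: L (options 33(W), 30(W) are all W)
n=36: L (options 34(W), 31(W) are all W)
n=37: W (go to 35, an L position)
n=38: W (go to 36, an L position)

38: W, 8: L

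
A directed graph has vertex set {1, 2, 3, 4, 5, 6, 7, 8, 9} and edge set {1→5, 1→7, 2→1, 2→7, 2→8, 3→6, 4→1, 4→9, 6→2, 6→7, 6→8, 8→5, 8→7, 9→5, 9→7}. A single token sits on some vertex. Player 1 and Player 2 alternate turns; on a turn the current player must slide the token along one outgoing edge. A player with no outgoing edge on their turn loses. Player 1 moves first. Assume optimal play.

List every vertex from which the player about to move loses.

Classify positions by backward induction: terminal positions (no move available) are L. From any other position, the mover wins iff some move reaches an L.
Every edge goes from a vertex to one that appears earlier in the order 5, 7, 9, 8, 1, 2, 6, 3, 4, so processing vertices in that order labels each vertex after all of its successors.
5: no outgoing edge → L
7: no outgoing edge → L
9: can move to 7, which is L ⇒ W
8: can move to 7, which is L ⇒ W
1: can move to 7, which is L ⇒ W
2: can move to 7, which is L ⇒ W
6: can move to 7, which is L ⇒ W
3: the only move is to 6(W), a W ⇒ L
4: moves to 1(W), 9(W); every one is W ⇒ L
The losing starting vertices are exactly the entries labelled L in this table (4 of them).

3, 4, 5, 7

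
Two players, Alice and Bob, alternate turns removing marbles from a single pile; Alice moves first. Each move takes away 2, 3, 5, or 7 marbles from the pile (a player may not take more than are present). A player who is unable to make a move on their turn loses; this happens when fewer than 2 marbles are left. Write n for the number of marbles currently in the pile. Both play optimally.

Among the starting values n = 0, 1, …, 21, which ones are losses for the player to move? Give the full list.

Positions with no move are L. A position that does have a move is losing for the player to move precisely when every available move leads to a winning position for the opponent. Fill in the labels:
n=0: no move → L
n=1: no move → L
n=2: reaches L-position 0 → W
n=3: reaches L-position 1 → W
n=4: reaches L-position 1 → W
n=5: reaches L-position 0 → W
n=6: reaches L-position 1 → W
n=7: reaches L-position 0 → W
n=8: reaches L-position 1 → W
n=9: only reaches 7(W), 6(W), 4(W), 2(W), all W → L
n=10: only reaches 8(W), 7(W), 5(W), 3(W), all W → L
n=11: reaches L-position 9 → W
n=12: reaches L-position 10 → W
n=13: reaches L-position 10 → W
n=14: reaches L-position 9 → W
n=15: reaches L-position 10 → W
n=16: reaches L-position 9 → W
n=17: reaches L-position 10 → W
n=18: only reaches 16(W), 15(W), 13(W), 11(W), all W → L
n=19: only reaches 17(W), 16(W), 14(W), 12(W), all W → L
n=20: reaches L-position 18 → W
n=21: reaches L-position 19 → W
The losing starting values of n are exactly the entries labelled L in this table (6 of them).

0, 1, 9, 10, 18, 19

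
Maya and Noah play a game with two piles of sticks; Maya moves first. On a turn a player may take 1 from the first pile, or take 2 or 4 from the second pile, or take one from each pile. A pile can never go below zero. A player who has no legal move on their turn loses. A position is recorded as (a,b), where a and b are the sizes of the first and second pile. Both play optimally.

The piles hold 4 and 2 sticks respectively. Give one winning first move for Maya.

Move to (4,0).

Work bottom-up. With no move the player to move loses. Otherwise the position is W if at least one move leads to an L position for the opponent, and L if every move leads to a W.
No move ever increases a pile, so every position that can arise here has a ≤ 4 and b ≤ 2; it is enough to label the cells with 0 ≤ a ≤ 4 and 0 ≤ b ≤ 2.
Every move lowers a or b (never raises either), so fill the grid row by row in increasing a, and left to right within a row: each cell's successors are then already labelled.
      b=0  b=1  b=2
a=0:    L    L    W
a=1:    W    W    W
a=2:    L    L    W
a=3:    W    W    W
a=4:    L    L    W
Cells with no legal move (terminal, hence L): (0,0), (0,1).
The remaining L cells, each justified by listing all of its moves:
(2,0): only reaches (1,0)(W), which is W → L
(2,1): only reaches (1,1)(W), (1,0)(W), all W → L
(4,0): only reaches (3,0)(W), which is W → L
(4,1): only reaches (3,1)(W), (3,0)(W), all W → L
Every other cell has at least one move into one of the L cells above, so it is W.
From (4,2), the L positions reachable in one move are: (4,0).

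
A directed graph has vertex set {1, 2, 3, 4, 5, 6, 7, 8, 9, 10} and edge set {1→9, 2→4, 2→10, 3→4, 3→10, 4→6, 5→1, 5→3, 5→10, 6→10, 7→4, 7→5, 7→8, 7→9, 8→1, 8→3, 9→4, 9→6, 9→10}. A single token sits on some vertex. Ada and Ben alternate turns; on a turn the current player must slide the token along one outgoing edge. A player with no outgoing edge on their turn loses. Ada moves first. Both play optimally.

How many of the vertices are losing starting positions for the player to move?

3

Compute win/loss labels from the base case upward. A position with no move is L. Any other position is W if it can reach an L in one move, else L.
Every edge goes from a vertex to one that appears earlier in the order 10, 6, 4, 9, 3, 1, 8, 2, 5, 7, so processing vertices in that order labels each vertex after all of its successors.
10: no outgoing edge → L
6: can move to 10, which is L ⇒ W
4: the only move is to 6(W), a W ⇒ L
9: can move to 4, which is L ⇒ W
3: can move to 4, which is L ⇒ W
1: the only move is to 9(W), a W ⇒ L
8: can move to 1, which is L ⇒ W
2: can move to 4, which is L ⇒ W
5: can move to 1, which is L ⇒ W
7: can move to 4, which is L ⇒ W
The L vertices are 1, 4, 10; that is 3 in all.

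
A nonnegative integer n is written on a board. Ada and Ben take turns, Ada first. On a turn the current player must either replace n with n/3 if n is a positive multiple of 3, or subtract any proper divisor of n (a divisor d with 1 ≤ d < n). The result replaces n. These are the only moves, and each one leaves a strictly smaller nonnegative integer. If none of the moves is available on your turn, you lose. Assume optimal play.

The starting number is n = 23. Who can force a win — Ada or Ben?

Ben wins.

Label each position W (a win for the player to move) or L (a loss). A position with no legal move is L; any other position is W exactly when some move reaches an L, and L when every move reaches a W.
n=0: no move → L
n=1: no move → L
n=2: →1(L), so W
n=3: →1(L), so W
n=4: →2(W), 3(W) — all W, so L
n=5: →4(L), so W
n=6: →4(L), so W
n=7: →6(W) only, which is W, so L
n=8: →4(L), so W
n=9: →3(W), 6(W), 8(W) — all W, so L
n=10: →9(L), so W
n=11: →10(W) only, which is W, so L
n=12: →4(L), so W
n=13: →12(W) only, which is W, so L
n=14: →7(L), so W
n=15: →5(W), 10(W), 12(W), 14(W) — all W, so L
n=16: →15(L), so W
n=17: →16(W) only, which is W, so L
n=18: →9(L), so W
n=19: →18(W) only, which is W, so L
n=20: →15(L), so W
n=21: →7(L), so W
n=22: →11(L), so W
n=23: →22(W) only, which is W, so L
The starting position 23 is L: whatever Ada does, the opponent receives a W position.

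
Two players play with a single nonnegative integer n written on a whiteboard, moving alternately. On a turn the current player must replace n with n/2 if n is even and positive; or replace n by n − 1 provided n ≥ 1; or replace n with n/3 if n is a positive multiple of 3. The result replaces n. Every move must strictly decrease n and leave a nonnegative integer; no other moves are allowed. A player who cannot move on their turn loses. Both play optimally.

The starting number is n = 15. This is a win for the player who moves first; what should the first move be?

Move to 5.

Classify positions by backward induction: terminal positions (no move available) are L. From any other position, the mover wins iff some move reaches an L.
n=0: no move → L
n=1: reaches L-position 0 → W
n=2: only reaches 1(W), which is W → L
n=3: reaches L-position 2 → W
n=4: reaches L-position 2 → W
n=5: only reaches 4(W), which is W → L
n=6: reaches L-position 2 → W
n=7: only reaches 6(W), which is W → L
n=8: reaches L-position 7 → W
n=9: only reaches 3(W), 8(W), all W → L
n=10: reaches L-position 5 → W
n=11: only reaches 10(W), which is W → L
n=12: reaches L-position 11 → W
n=13: only reaches 12(W), which is W → L
n=14: reaches L-position 7 → W
n=15: reaches L-position 5 → W
From 15, the L positions reachable in one move are: 5.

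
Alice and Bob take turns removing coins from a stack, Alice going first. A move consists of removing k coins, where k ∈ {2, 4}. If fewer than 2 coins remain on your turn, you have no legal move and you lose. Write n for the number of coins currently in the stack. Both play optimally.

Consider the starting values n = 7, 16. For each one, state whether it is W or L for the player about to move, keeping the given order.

7: L, 16: W

Compute win/loss labels from the base case upward. A position with no move is L. Any other position is W if it can reach an L in one move, else L.
n=0: no move → L
n=1: no move → L
n=2: reaches L-position 0 → W
n=3: reaches L-position 1 → W
n=4: reaches L-position 0 → W
n=5: reaches L-position 1 → W
n=6: only reaches 4(W), 2(W), all W → L
n=7: only reaches 5(W), 3(W), all W → L
n=8: reaches L-position 6 → W
n=9: reaches L-position 7 → W
n=10: reaches L-position 6 → W
n=11: reaches L-position 7 → W
n=12: only reaches 10(W), 8(W), all W → L
n=13: only reaches 11(W), 9(W), all W → L
n=14: reaches L-position 12 → W
n=15: reaches L-position 13 → W
n=16: reaches L-position 12 → W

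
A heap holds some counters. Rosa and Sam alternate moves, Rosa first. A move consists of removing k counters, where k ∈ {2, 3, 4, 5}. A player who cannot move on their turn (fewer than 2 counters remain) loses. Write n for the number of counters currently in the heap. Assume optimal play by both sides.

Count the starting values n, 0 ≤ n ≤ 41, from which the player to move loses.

12

Work bottom-up. With no move the player to move loses. Otherwise the position is W if at least one move leads to an L position for the opponent, and L if every move leads to a W.
n=0: no move → L
n=1: no move → L
n=2: W (go to 0, an L position)
n=3: W (go to 1, an L position)
n=4: W (go to 1, an L position)
n=5: W (go to 1, an L position)
n=6: W (go to 1, an L position)
n=7: L (options 5(W), 4(W), 3(W), 2(W) are all W)
n=8: L (options 6(W), 5(W), 4(W), 3(W) are all W)
n=9: W (go to 7, an L position)
n=10: W (go to 8, an L position)
n=11: W (go to 8, an L position)
n=12: W (go to 8, an L position)
n=13: W (go to 8, an L position)
n=14: L (options 12(W), 11(W), 10(W), 9(W) are all W)
n=15: L (options 13(W), 12(W), 11(W), 10(W) are all W)
n=16: W (go to 14, an L position)
n=17: W (go to 15, an L position)
n=18: W (go to 15, an L position)
n=19: W (go to 15, an L position)
n=20: W (go to 15, an L position)
n=21: L (options 19(W), 18(W), 17(W), 16(W) are all W)
n=22: L (options 20(W), 19(W), 18(W), 17(W) are all W)
n=23: W (go to 21, an L position)
n=24: W (go to 22, an L position)
n=25: W (go to 22, an L position)
n=26: W (go to 22, an L position)
n=27: W (go to 22, an L position)
n=28: L (options 26(W), 25(W), 24(W), 23(W) are all W)
n=29: L (options 27(W), 26(W), 25(W), 24(W) are all W)
n=30: W (go to 28, an L position)
n=31: W (go to 29, an L position)
n=32: W (go to 29, an L position)
n=33: W (go to 29, an L position)
n=34: W (go to 29, an L position)
n=35: L (options 33(W), 32(W), 31(W), 30(W) are all W)
n=36: L (options 34(W), 33(W), 32(W), 31(W) are all W)
n=37: W (go to 35, an L position)
n=38: W (go to 36, an L position)
n=39: W (go to 36, an L position)
n=40: W (go to 36, an L position)
n=41: W (go to 36, an L position)
L entries with 0 ≤ n ≤ 41: n = 0, 1, 7, 8, 14, 15, 21, 22, 28, 29, 35, 36; that makes 12.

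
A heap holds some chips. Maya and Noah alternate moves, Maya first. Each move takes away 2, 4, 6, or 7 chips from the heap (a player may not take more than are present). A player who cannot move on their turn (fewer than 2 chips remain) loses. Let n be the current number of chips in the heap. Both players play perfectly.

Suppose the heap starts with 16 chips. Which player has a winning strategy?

Maya wins.

Build the W/L table. Terminal = L. A non-terminal position is W if it has a move to some L; otherwise it is L.
n=0: no move → L
n=1: no move → L
n=2: reaches L-position 0 → W
n=3: reaches L-position 1 → W
n=4: reaches L-position 0 → W
n=5: reaches L-position 1 → W
n=6: reaches L-position 0 → W
n=7: reaches L-position 1 → W
n=8: reaches L-position 1 → W
n=9: only reaches 7(W), 5(W), 3(W), 2(W), all W → L
n=10: only reaches 8(W), 6(W), 4(W), 3(W), all W → L
n=11: reaches L-position 9 → W
n=12: reaches L-position 10 → W
n=13: reaches L-position 9 → W
n=14: reaches L-position 10 → W
n=15: reaches L-position 9 → W
n=16: reaches L-position 10 → W
The starting position 16 is W: Maya should remove 6, leaving 10, handing over an L position.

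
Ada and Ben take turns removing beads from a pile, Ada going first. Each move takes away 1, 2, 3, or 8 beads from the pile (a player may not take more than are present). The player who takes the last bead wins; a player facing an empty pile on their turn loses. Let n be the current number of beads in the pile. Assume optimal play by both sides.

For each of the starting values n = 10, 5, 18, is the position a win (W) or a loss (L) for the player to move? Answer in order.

10: W, 5: W, 18: L

Classify positions by backward induction: terminal positions (no move available) are L. From any other position, the mover wins iff some move reaches an L.
n=0: no move → L
n=1: W (go to 0, an L position)
n=2: W (go to 0, an L position)
n=3: W (go to 0, an L position)
n=4: L (options 3(W), 2(W), 1(W) are all W)
n=5: W (go to 4, an L position)
n=6: W (go to 4, an L position)
n=7: W (go to 4, an L position)
n=8: W (go to 0, an L position)
n=9: L (options 8(W), 7(W), 6(W), 1(W) are all W)
n=10: W (go to 9, an L position)
n=11: W (go to 9, an L position)
n=12: W (go to 9, an L position)
n=13: L (options 12(W), 11(W), 10(W), 5(W) are all W)
n=14: W (go to 13, an L position)
n=15: W (go to 13, an L position)
n=16: W (go to 13, an L position)
n=17: W (go to 9, an L position)
n=18: L (options 17(W), 16(W), 15(W), 10(W) are all W)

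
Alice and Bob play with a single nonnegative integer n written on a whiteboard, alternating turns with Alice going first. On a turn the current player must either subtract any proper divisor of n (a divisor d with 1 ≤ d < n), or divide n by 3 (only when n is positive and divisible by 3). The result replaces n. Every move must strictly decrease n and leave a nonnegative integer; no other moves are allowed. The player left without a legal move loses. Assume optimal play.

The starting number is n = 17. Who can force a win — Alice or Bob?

Compute win/loss labels from the base case upward. A position with no move is L. Any other position is W if it can reach an L in one move, else L.
n=0: no move → L
n=1: no move → L
n=2: reaches L-position 1 → W
n=3: reaches L-position 1 → W
n=4: only reaches 2(W), 3(W), all W → L
n=5: reaches L-position 4 → W
n=6: reaches L-position 4 → W
n=7: only reaches 6(W), which is W → L
n=8: reaches L-position 4 → W
n=9: only reaches 3(W), 6(W), 8(W), all W → L
n=10: reaches L-position 9 → W
n=11: only reaches 10(W), which is W → L
n=12: reaches L-position 4 → W
n=13: only reaches 12(W), which is W → L
n=14: reaches L-position 7 → W
n=15: only reaches 5(W), 10(W), 12(W), 14(W), all W → L
n=16: reaches L-position 15 → W
n=17: only reaches 16(W), which is W → L
The starting position 17 is L: whatever Alice does, the opponent receives a W position.

Bob wins.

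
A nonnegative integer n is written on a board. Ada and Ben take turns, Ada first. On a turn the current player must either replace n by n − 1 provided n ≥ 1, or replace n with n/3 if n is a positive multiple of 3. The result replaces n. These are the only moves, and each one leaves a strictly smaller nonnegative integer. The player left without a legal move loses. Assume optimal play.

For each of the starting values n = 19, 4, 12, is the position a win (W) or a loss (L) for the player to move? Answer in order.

Compute win/loss labels from the base case upward. A position with no move is L. Any other position is W if it can reach an L in one move, else L.
n=0: no move → L
n=1: reaches L-position 0 → W
n=2: only reaches 1(W), which is W → L
n=3: reaches L-position 2 → W
n=4: only reaches 3(W), which is W → L
n=5: reaches L-position 4 → W
n=6: reaches L-position 2 → W
n=7: only reaches 6(W), which is W → L
n=8: reaches L-position 7 → W
n=9: only reaches 3(W), 8(W), all W → L
n=10: reaches L-position 9 → W
n=11: only reaches 10(W), which is W → L
n=12: reaches L-position 4 → W
n=13: only reaches 12(W), which is W → L
n=14: reaches L-position 13 → W
n=15: only reaches 5(W), 14(W), all W → L
n=16: reaches L-position 15 → W
n=17: only reaches 16(W), which is W → L
n=18: reaches L-position 17 → W
n=19: only reaches 18(W), which is W → L

19: L, 4: L, 12: W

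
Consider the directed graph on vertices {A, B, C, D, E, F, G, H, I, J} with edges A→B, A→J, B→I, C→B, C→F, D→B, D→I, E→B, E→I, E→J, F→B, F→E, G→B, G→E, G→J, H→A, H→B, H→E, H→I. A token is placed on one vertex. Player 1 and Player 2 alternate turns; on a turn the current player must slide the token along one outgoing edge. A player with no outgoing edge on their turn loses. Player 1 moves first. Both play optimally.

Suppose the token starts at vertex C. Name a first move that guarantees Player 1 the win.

Use the standard recursion: the mover loses at a terminal position; elsewhere, the mover wins exactly when some move hands the opponent an L position.
Every edge goes from a vertex to one that appears earlier in the order J, I, B, E, A, H, F, D, C, G, so processing vertices in that order labels each vertex after all of its successors.
J: no outgoing edge → L
I: no outgoing edge → L
B: W (go to I, an L position)
E: W (go to I, an L position)
A: W (go to J, an L position)
H: W (go to I, an L position)
F: L (options E(W), B(W) are all W)
D: W (go to I, an L position)
C: W (go to F, an L position)
G: W (go to J, an L position)
From C, the L positions reachable in one move are: F.

Move to F.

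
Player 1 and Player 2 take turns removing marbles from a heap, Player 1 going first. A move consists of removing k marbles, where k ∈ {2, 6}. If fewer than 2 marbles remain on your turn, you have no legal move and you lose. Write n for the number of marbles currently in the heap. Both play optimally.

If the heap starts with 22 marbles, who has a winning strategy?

Player 1 wins.

Positions with no move are L. A position that does have a move is losing for the player to move precisely when every available move leads to a winning position for the opponent. Fill in the labels:
n=0: no move → L
n=1: no move → L
n=2: can move to 0, which is L ⇒ W
n=3: can move to 1, which is L ⇒ W
n=4: the only move is to 2(W), a W ⇒ L
n=5: the only move is to 3(W), a W ⇒ L
n=6: can move to 4, which is L ⇒ W
n=7: can move to 5, which is L ⇒ W
n=8: moves to 6(W), 2(W); every one is W ⇒ L
n=9: moves to 7(W), 3(W); every one is W ⇒ L
n=10: can move to 8, which is L ⇒ W
n=11: can move to 9, which is L ⇒ W
n=12: moves to 10(W), 6(W); every one is W ⇒ L
n=13: moves to 11(W), 7(W); every one is W ⇒ L
n=14: can move to 12, which is L ⇒ W
n=15: can move to 13, which is L ⇒ W
n=16: moves to 14(W), 10(W); every one is W ⇒ L
n=17: moves to 15(W), 11(W); every one is W ⇒ L
n=18: can move to 16, which is L ⇒ W
n=19: can move to 17, which is L ⇒ W
n=20: moves to 18(W), 14(W); every one is W ⇒ L
n=21: moves to 19(W), 15(W); every one is W ⇒ L
n=22: can move to 20, which is L ⇒ W
The starting position 22 is W: Player 1 should remove 2, leaving 20, handing over an L position.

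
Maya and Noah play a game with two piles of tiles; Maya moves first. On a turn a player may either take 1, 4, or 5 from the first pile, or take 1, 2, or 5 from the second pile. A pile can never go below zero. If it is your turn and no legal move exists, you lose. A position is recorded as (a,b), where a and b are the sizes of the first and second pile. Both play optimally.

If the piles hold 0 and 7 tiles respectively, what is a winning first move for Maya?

Classify positions by backward induction: terminal positions (no move available) are L. From any other position, the mover wins iff some move reaches an L.
No move ever increases a pile, so every position that can arise here has a ≤ 0 and b ≤ 7; it is enough to label the cells with 0 ≤ a ≤ 0 and 0 ≤ b ≤ 7.
Every move lowers a or b (never raises either), so fill the grid row by row in increasing a, and left to right within a row: each cell's successors are then already labelled.
      b=0  b=1  b=2  b=3  b=4  b=5  b=6  b=7
a=0:    L    W    W    L    W    W    L    W
Cells with no legal move (terminal, hence L): (0,0).
The remaining L cells, each justified by listing all of its moves:
(0,3): only reaches (0,2)(W), (0,1)(W), all W → L
(0,6): only reaches (0,5)(W), (0,4)(W), (0,1)(W), all W → L
Every other cell has at least one move into one of the L cells above, so it is W.
From (0,7), the L positions reachable in one move are: (0,6).

Move to (0,6).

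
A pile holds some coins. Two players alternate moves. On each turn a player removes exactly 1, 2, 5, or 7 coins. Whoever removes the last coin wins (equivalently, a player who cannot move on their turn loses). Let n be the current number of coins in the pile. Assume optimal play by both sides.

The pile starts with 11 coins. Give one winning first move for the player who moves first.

Remove 2, leaving 9.

Use the standard recursion: the mover loses at a terminal position; elsewhere, the mover wins exactly when some move hands the opponent an L position.
n=0: no move → L
n=1: →0(L), so W
n=2: →0(L), so W
n=3: →2(W), 1(W) — all W, so L
n=4: →3(L), so W
n=5: →3(L), so W
n=6: →5(W), 4(W), 1(W) — all W, so L
n=7: →6(L), so W
n=8: →6(L), so W
n=9: →8(W), 7(W), 4(W), 2(W) — all W, so L
n=10: →9(L), so W
n=11: →9(L), so W
From 11, the L positions reachable in one move are: 9, 6. Any move reaching one of these is winning.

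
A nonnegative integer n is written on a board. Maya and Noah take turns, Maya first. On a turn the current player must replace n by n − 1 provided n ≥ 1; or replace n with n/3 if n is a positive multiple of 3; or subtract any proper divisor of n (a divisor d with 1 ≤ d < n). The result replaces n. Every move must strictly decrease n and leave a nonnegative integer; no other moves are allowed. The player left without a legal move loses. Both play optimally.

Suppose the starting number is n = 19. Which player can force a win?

Noah wins.

Work bottom-up. With no move the player to move loses. Otherwise the position is W if at least one move leads to an L position for the opponent, and L if every move leads to a W.
n=0: no move → L
n=1: reaches L-position 0 → W
n=2: only reaches 1(W), which is W → L
n=3: reaches L-position 2 → W
n=4: reaches L-position 2 → W
n=5: only reaches 4(W), which is W → L
n=6: reaches L-position 2 → W
n=7: only reaches 6(W), which is W → L
n=8: reaches L-position 7 → W
n=9: only reaches 3(W), 6(W), 8(W), all W → L
n=10: reaches L-position 5 → W
n=11: only reaches 10(W), which is W → L
n=12: reaches L-position 9 → W
n=13: only reaches 12(W), which is W → L
n=14: reaches L-position 7 → W
n=15: reaches L-position 5 → W
n=16: only reaches 8(W), 12(W), 14(W), 15(W), all W → L
n=17: reaches L-position 16 → W
n=18: reaches L-position 9 → W
n=19: only reaches 18(W), which is W → L
Every move from 19 reaches a W position, so the mover loses.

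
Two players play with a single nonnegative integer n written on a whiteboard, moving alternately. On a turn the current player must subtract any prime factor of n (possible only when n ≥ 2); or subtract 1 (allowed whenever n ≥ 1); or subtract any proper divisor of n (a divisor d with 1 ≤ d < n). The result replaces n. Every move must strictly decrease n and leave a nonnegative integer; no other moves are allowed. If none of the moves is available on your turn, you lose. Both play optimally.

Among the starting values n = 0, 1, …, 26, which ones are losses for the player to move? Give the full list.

Work bottom-up. With no move the player to move loses. Otherwise the position is W if at least one move leads to an L position for the opponent, and L if every move leads to a W.
n=0: no move → L
n=1: W (go to 0, an L position)
n=2: W (go to 0, an L position)
n=3: W (go to 0, an L position)
n=4: L (options 2(W), 3(W) are all W)
n=5: W (go to 0, an L position)
n=6: W (go to 4, an L position)
n=7: W (go to 0, an L position)
n=8: W (go to 4, an L position)
n=9: L (options 6(W), 8(W) are all W)
n=10: W (go to 9, an L position)
n=11: W (go to 0, an L position)
n=12: W (go to 9, an L position)
n=13: W (go to 0, an L position)
n=14: L (options 7(W), 12(W), 13(W) are all W)
n=15: W (go to 14, an L position)
n=16: W (go to 14, an L position)
n=17: W (go to 0, an L position)
n=18: W (go to 9, an L position)
n=19: W (go to 0, an L position)
n=20: L (options 10(W), 15(W), 16(W), 18(W), 19(W) are all W)
n=21: W (go to 14, an L position)
n=22: W (go to 20, an L position)
n=23: W (go to 0, an L position)
n=24: W (go to 20, an L position)
n=25: W (go to 20, an L position)
n=26: L (options 13(W), 24(W), 25(W) are all W)
Reading off the rows marked L gives the requested list; there are 6 such values of n.

0, 4, 9, 14, 20, 26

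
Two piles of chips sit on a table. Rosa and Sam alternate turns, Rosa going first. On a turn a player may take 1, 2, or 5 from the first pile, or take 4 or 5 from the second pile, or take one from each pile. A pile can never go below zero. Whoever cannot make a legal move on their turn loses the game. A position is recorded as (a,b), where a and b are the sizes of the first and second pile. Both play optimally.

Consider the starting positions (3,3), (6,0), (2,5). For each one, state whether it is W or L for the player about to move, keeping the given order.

Compute win/loss labels from the base case upward. A position with no move is L. Any other position is W if it can reach an L in one move, else L.
No move ever increases a pile, so every position that can arise here has a ≤ 6 and b ≤ 5; it is enough to label the cells with 0 ≤ a ≤ 6 and 0 ≤ b ≤ 5.
Every move lowers a or b (never raises either), so fill the grid row by row in increasing a, and left to right within a row: each cell's successors are then already labelled.
      b=0  b=1  b=2  b=3  b=4  b=5
a=0:    L    L    L    L    W    W
a=1:    W    W    W    W    W    L
a=2:    W    W    W    W    L    W
a=3:    L    L    L    L    W    W
a=4:    W    W    W    W    W    L
a=5:    W    W    W    W    L    W
a=6:    L    L    L    L    W    W
Cells with no legal move (terminal, hence L): (0,0), (0,1), (0,2), (0,3).
The remaining L cells, each justified by listing all of its moves:
(1,5): →(0,5)(W), (1,1)(W), (1,0)(W), (0,4)(W) — all W, so L
(2,4): →(1,4)(W), (0,4)(W), (2,0)(W), (1,3)(W) — all W, so L
(3,0): →(2,0)(W), (1,0)(W) — all W, so L
(3,1): →(2,1)(W), (1,1)(W), (2,0)(W) — all W, so L
(3,2): →(2,2)(W), (1,2)(W), (2,1)(W) — all W, so L
(3,3): →(2,3)(W), (1,3)(W), (2,2)(W) — all W, so L
(4,5): →(3,5)(W), (2,5)(W), (4,1)(W), (4,0)(W), (3,4)(W) — all W, so L
(5,4): →(4,4)(W), (3,4)(W), (0,4)(W), (5,0)(W), (4,3)(W) — all W, so L
(6,0): →(5,0)(W), (4,0)(W), (1,0)(W) — all W, so L
(6,1): →(5,1)(W), (4,1)(W), (1,1)(W), (5,0)(W) — all W, so L
(6,2): →(5,2)(W), (4,2)(W), (1,2)(W), (5,1)(W) — all W, so L
(6,3): →(5,3)(W), (4,3)(W), (1,3)(W), (5,2)(W) — all W, so L
Every other cell has at least one move into one of the L cells above, so it is W.
(3,3): one of the L cells justified above, so L
(6,0): one of the L cells justified above, so L
(2,5): the move to (1,5) reaches an L cell, so W

(3,3): L, (6,0): L, (2,5): W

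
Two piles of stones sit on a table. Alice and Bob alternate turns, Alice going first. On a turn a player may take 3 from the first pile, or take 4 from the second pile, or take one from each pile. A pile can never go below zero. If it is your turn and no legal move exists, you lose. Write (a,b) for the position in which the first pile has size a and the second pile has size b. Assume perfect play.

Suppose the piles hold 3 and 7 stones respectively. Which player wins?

Work bottom-up. With no move the player to move loses. Otherwise the position is W if at least one move leads to an L position for the opponent, and L if every move leads to a W.
No move ever increases a pile, so every position that can arise here has a ≤ 3 and b ≤ 7; it is enough to label the cells with 0 ≤ a ≤ 3 and 0 ≤ b ≤ 7.
Every move lowers a or b (never raises either), so fill the grid row by row in increasing a, and left to right within a row: each cell's successors are then already labelled.
      b=0  b=1  b=2  b=3  b=4  b=5  b=6  b=7
a=0:    L    L    L    L    W    W    W    W
a=1:    L    W    W    W    W    L    L    L
a=2:    L    W    L    L    W    L    W    W
a=3:    W    W    W    W    W    L    W    L
Cells with no legal move (terminal, hence L): (0,0), (0,1), (0,2), (0,3), (1,0), (2,0).
The remaining L cells, each justified by listing all of its moves:
(1,5): moves to (1,1)(W), (0,4)(W); every one is W ⇒ L
(1,6): moves to (1,2)(W), (0,5)(W); every one is W ⇒ L
(1,7): moves to (1,3)(W), (0,6)(W); every one is W ⇒ L
(2,2): the only move is to (1,1)(W), a W ⇒ L
(2,3): the only move is to (1,2)(W), a W ⇒ L
(2,5): moves to (2,1)(W), (1,4)(W); every one is W ⇒ L
(3,5): moves to (0,5)(W), (3,1)(W), (2,4)(W); every one is W ⇒ L
(3,7): moves to (0,7)(W), (3,3)(W), (2,6)(W); every one is W ⇒ L
Every other cell has at least one move into one of the L cells above, so it is W.
Every move from (3,7) reaches a W position, so the mover loses.

Bob wins.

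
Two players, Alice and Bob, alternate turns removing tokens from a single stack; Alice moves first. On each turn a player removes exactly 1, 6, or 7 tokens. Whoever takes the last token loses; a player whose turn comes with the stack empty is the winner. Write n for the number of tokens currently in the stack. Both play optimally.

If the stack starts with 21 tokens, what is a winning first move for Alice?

Build the W/L table. Terminal = W. A non-terminal position is W if it has a move to some L; otherwise it is L.
n=0: no move; the opponent has just taken the last token and therefore loses → W
n=1: L (sole option 0(W) is W)
n=2: W (go to 1, an L position)
n=3: L (sole option 2(W) is W)
n=4: W (go to 3, an L position)
n=5: L (sole option 4(W) is W)
n=6: W (go to 5, an L position)
n=7: W (go to 1, an L position)
n=8: W (go to 1, an L position)
n=9: W (go to 3, an L position)
n=10: W (go to 3, an L position)
n=11: W (go to 5, an L position)
n=12: W (go to 5, an L position)
n=13: L (options 12(W), 7(W), 6(W) are all W)
n=14: W (go to 13, an L position)
n=15: L (options 14(W), 9(W), 8(W) are all W)
n=16: W (go to 15, an L position)
n=17: L (options 16(W), 11(W), 10(W) are all W)
n=18: W (go to 17, an L position)
n=19: W (go to 13, an L position)
n=20: W (go to 13, an L position)
n=21: W (go to 15, an L position)
From 21, the L positions reachable in one move are: 15.

Remove 6, leaving 15.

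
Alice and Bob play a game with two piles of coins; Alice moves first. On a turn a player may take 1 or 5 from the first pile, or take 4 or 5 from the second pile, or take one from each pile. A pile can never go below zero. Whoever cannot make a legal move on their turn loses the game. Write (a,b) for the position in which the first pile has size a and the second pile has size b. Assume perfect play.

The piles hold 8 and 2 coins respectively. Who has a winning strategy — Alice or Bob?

Bob wins.

Build the W/L table. Terminal = L. A non-terminal position is W if it has a move to some L; otherwise it is L.
No move ever increases a pile, so every position that can arise here has a ≤ 8 and b ≤ 2; it is enough to label the cells with 0 ≤ a ≤ 8 and 0 ≤ b ≤ 2.
Every move lowers a or b (never raises either), so fill the grid row by row in increasing a, and left to right within a row: each cell's successors are then already labelled.
      b=0  b=1  b=2
a=0:    L    L    L
a=1:    W    W    W
a=2:    L    L    L
a=3:    W    W    W
a=4:    L    L    L
a=5:    W    W    W
a=6:    L    L    L
a=7:    W    W    W
a=8:    L    L    L
Cells with no legal move (terminal, hence L): (0,0), (0,1), (0,2).
The remaining L cells, each justified by listing all of its moves:
(2,0): the only move is to (1,0)(W), a W ⇒ L
(2,1): moves to (1,1)(W), (1,0)(W); every one is W ⇒ L
(2,2): moves to (1,2)(W), (1,1)(W); every one is W ⇒ L
(4,0): the only move is to (3,0)(W), a W ⇒ L
(4,1): moves to (3,1)(W), (3,0)(W); every one is W ⇒ L
(4,2): moves to (3,2)(W), (3,1)(W); every one is W ⇒ L
(6,0): moves to (5,0)(W), (1,0)(W); every one is W ⇒ L
(6,1): moves to (5,1)(W), (1,1)(W), (5,0)(W); every one is W ⇒ L
(6,2): moves to (5,2)(W), (1,2)(W), (5,1)(W); every one is W ⇒ L
(8,0): moves to (7,0)(W), (3,0)(W); every one is W ⇒ L
(8,1): moves to (7,1)(W), (3,1)(W), (7,0)(W); every one is W ⇒ L
(8,2): moves to (7,2)(W), (3,2)(W), (7,1)(W); every one is W ⇒ L
Every other cell has at least one move into one of the L cells above, so it is W.
Every move from (8,2) reaches a W position, so the mover loses.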